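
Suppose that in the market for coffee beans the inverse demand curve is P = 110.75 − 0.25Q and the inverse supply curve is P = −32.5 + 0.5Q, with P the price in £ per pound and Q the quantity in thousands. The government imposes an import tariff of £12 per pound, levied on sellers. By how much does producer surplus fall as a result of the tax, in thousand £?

Inverting to Q(P) form: Qd = 443 − 4P; Qs = 2P + 65.
Without the tax, 443 − 4P = 2P + 65 gives 6P = 378, so P* = £63 and Q* = 191.
With the tax collected from sellers, supply shifts: Qs = 2(P − 12) + 65.
New equilibrium: consumers pay £67, sellers receive £55, Q = 175. (Wedge: Pb − Ps = 12.)
ΔPS is the trapezoid between Q = 175 and Q = 191 of height £8: ½ · (191 + 175) · 8 = £1464.

Producer surplus falls by £1464 thousand.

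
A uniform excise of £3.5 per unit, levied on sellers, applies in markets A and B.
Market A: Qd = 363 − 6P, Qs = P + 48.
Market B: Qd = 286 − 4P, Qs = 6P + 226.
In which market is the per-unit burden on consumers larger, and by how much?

Market B, by £1.6.

Market A: pre-tax P* = £45, Q* = 93; post-tax Q = 90; per-unit burden on consumers = £0.5.
Market B: pre-tax P* = £6, Q* = 262; post-tax Q = 253.6; per-unit burden on consumers = £2.1.
Difference: £0.5 vs £2.1 → market B is larger by £1.6.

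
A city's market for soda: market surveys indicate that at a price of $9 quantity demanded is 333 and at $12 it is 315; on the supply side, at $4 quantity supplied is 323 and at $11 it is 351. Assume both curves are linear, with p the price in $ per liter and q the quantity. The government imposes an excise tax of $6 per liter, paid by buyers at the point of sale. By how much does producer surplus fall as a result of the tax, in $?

Producer surplus falls by $1194.48.

Demand slope: (315 − 333)/(12 − 9) = -6, so qd = 387 − 6p.
Supply slope: (351 − 323)/(11 − 4) = 4, so qs = 4p + 307.
Without the tax, 387 − 6p = 4p + 307 gives 10p = 80, so p* = $8 and q* = 339.
With the tax collected from buyers, demand (in seller-price terms) shifts: qd = 387 − 6(p + 6).
New equilibrium: buyers pay $10.4, producers receive $4.4, q = 324.6. (Wedge: pb − ps = 6.)
ΔPS is the trapezoid between Q = 324.6 and Q = 339 of height $3.6: ½ · (339 + 324.6) · 3.6 = $1194.48.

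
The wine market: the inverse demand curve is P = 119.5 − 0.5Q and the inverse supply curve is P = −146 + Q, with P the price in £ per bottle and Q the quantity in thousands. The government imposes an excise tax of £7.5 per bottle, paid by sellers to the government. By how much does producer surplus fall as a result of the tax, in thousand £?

Rewrite in direct form: Qd = 239 − 2P and Qs = P + 146.
Without the tax, 239 − 2P = P + 146 gives 3P = 93, so P* = £31 and Q* = 177.
With the tax collected from sellers, supply shifts: Qs = (P − 7.5) + 146.
Solving gives Q = 172 with buyers paying £33.5 and sellers receiving £26 (the £7.5 wedge).
ΔPS is the trapezoid between Q = 172 and Q = 177 of height £5: ½ · (177 + 172) · 5 = £872.5.

Producer surplus falls by £872.5 thousand.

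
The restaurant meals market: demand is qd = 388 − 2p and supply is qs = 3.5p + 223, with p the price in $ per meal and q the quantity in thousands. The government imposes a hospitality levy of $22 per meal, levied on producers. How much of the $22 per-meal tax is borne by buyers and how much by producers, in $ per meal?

Buyers bear $14 per meal; producers bear $8 per meal.

Without the tax, 388 − 2p = 3.5p + 223 gives 5.5p = 165, so p* = $30 and q* = 328.
With the tax collected from producers, supply shifts: qs = 3.5(p − 22) + 223.
Solving gives q = 300 with buyers paying $44 and producers receiving $22 (the $22 wedge).
Burden on buyers: $14; on producers: $8. (They sum to $22.)
The less price-elastic side of the market bears the larger share of a per-unit tax.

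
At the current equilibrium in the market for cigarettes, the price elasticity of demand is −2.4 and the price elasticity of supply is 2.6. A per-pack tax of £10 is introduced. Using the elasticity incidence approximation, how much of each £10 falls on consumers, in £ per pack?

Incidence ratio: consumers' share ≈ εs / (εs + |εd|) = 2.6 / (2.6 + 2.4) = 0.52.
So consumers bear ≈ 0.52 × £10 = £5.2; producers bear £4.8.

Consumers bear ≈ £5.2 per pack.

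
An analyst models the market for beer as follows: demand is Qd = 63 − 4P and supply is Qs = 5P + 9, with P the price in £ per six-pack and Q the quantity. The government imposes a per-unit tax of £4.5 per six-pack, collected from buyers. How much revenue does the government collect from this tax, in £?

Without the tax, 63 − 4P = 5P + 9 gives 9P = 54, so P* = £6 and Q* = 39.
With the tax collected from buyers, demand (in seller-price terms) shifts: Qd = 63 − 4(P + 4.5).
New equilibrium: buyers pay £8.5, suppliers receive £4, Q = 29. (Wedge: Pb − Ps = 4.5.)
Revenue = t · Q = 4.5 · 29 = £130.5.

Tax revenue = £130.5.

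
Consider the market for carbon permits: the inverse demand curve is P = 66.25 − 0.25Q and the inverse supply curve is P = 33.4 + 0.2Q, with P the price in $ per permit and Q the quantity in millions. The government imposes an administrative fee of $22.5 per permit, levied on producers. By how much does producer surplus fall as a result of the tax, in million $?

Inverting to Q(P) form: Qd = 265 − 4P; Qs = 5P − 167.
Without the tax, 265 − 4P = 5P − 167 gives 9P = 432, so P* = $48 and Q* = 73.
With the tax collected from producers, supply shifts: Qs = 5(P − 22.5) − 167.
New equilibrium: buyers pay $60.5, producers receive $38, Q = 23. (Wedge: Pb − Ps = 22.5.)
ΔPS is the trapezoid between Q = 23 and Q = 73 of height $10: ½ · (73 + 23) · 10 = $480.

Producer surplus falls by $480 million.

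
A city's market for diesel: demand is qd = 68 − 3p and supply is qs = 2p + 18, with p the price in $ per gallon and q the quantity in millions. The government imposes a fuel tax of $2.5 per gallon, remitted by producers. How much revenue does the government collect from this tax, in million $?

Tax revenue = $87.5 million.

Before the tax: set 68 − 3p = 2p + 18 → p* = $10, q* = 38.
With the tax collected from producers, supply shifts: qs = 2(p − 2.5) + 18.
New equilibrium: consumers pay $11, producers receive $8.5, q = 35. (Wedge: pb − ps = 2.5.)
Revenue = t · Q = 2.5 · 35 = $87.5.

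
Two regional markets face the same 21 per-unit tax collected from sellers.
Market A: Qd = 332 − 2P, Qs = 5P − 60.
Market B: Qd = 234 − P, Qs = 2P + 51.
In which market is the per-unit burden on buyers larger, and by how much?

Market A: pre-tax P* = 56, Q* = 220; post-tax Q = 190; per-unit burden on buyers = 15.
Market B: pre-tax P* = 61, Q* = 173; post-tax Q = 159; per-unit burden on buyers = 14.
Difference: 15 vs 14 → market A is larger by 1.

Market A, by 1.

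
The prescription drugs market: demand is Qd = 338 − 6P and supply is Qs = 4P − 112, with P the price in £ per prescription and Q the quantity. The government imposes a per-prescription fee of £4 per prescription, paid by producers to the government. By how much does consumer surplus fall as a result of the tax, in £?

Without the tax, 338 − 6P = 4P − 112 gives 10P = 450, so P* = £45 and Q* = 68.
With the tax collected from producers, supply shifts: Qs = 4(P − 4) − 112.
Solving gives Q = 58.4 with consumers paying £46.6 and producers receiving £42.6 (the £4 wedge).
ΔCS is the trapezoid between Q = 58.4 and Q = 68 of height £1.6: ½ · (68 + 58.4) · 1.6 = £101.12.

Consumer surplus falls by £101.12.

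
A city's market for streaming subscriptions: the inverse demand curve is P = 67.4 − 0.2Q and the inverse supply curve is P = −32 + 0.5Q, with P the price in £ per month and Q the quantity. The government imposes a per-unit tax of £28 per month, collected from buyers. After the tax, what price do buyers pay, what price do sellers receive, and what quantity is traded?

Rewrite in direct form: Qd = 337 − 5P and Qs = 2P + 64.
Without the tax, 337 − 5P = 2P + 64 gives 7P = 273, so P* = £39 and Q* = 142.
With the tax collected from buyers, demand (in seller-price terms) shifts: Qd = 337 − 5(P + 28).
New equilibrium: buyers pay £47, sellers receive £19, Q = 102. (Wedge: Pb − Ps = 28.)
The less price-elastic side of the market bears the larger share of a per-unit tax.

Buyers pay £47; sellers receive £19; quantity = 102.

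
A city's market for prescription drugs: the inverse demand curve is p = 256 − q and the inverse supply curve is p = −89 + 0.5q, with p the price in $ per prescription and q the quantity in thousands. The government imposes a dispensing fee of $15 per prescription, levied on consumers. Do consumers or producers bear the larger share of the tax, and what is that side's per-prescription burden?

Consumers bear the larger share: $10 per prescription.

Inverting to q(p) form: qd = 256 − p; qs = 2p + 178.
Without the tax, 256 − p = 2p + 178 gives 3p = 78, so p* = $26 and q* = 230.
With the tax collected from consumers, demand (in seller-price terms) shifts: qd = 256 − (p + 15).
New equilibrium: consumers pay $36, producers receive $21, q = 220. (Wedge: pb − ps = 15.)
Per-prescription burden: consumers $10, producers $5.
Consumers take the larger share because demand is less price-elastic here (demand slope 1 vs supply slope 2).
The less price-elastic side of the market bears the larger share of a per-unit tax.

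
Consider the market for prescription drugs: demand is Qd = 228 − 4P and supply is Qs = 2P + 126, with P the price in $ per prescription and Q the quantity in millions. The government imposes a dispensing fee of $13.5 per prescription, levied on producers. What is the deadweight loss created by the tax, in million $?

Deadweight loss = $121.5 million.

Before the tax: set 228 − 4P = 2P + 126 → P* = $17, Q* = 160.
With the tax collected from producers, supply shifts: Qs = 2(P − 13.5) + 126.
Solving gives Q = 142 with buyers paying $21.5 and producers receiving $8 (the $13.5 wedge).
Quantity falls by |ΔQ| = |160 − 142| = 18.
DWL = ½ · t · |ΔQ| = ½ · 13.5 · 18 = $121.5.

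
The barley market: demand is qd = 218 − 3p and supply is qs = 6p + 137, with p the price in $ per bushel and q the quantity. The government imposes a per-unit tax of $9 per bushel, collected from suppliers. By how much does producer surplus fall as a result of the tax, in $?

Without the tax, 218 − 3p = 6p + 137 gives 9p = 81, so p* = $9 and q* = 191.
With the tax collected from suppliers, supply shifts: qs = 6(p − 9) + 137.
New equilibrium: consumers pay $15, suppliers receive $6, q = 173. (Wedge: pb − ps = 9.)
ΔPS is the trapezoid between Q = 173 and Q = 191 of height $3: ½ · (191 + 173) · 3 = $546.

Producer surplus falls by $546.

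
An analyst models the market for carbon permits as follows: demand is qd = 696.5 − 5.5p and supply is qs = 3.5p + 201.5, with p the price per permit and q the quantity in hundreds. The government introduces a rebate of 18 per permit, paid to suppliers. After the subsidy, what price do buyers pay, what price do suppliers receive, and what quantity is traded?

Without the subsidy, 696.5 − 5.5p = 3.5p + 201.5 gives 9p = 495, so p* = 55 and q* = 394.
With a per-unit subsidy paid to suppliers, each receives p + 18 per unit sold, so supply becomes qs = 3.5(p + 18) + 201.5.
Solving gives q = 432.5 with buyers paying 48 and suppliers receiving 66 (the 18 wedge).

Buyers pay 48; suppliers receive 66; quantity = 432.5.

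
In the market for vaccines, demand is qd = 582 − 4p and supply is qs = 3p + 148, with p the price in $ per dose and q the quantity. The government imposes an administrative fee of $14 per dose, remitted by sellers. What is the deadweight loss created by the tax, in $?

Without the tax, 582 − 4p = 3p + 148 gives 7p = 434, so p* = $62 and q* = 334.
With the tax collected from sellers, supply shifts: qs = 3(p − 14) + 148.
New equilibrium: buyers pay $68, sellers receive $54, q = 310. (Wedge: pb − ps = 14.)
Quantity falls by |ΔQ| = |334 − 310| = 24.
DWL = ½ · t · |ΔQ| = ½ · 14 · 24 = $168.

Deadweight loss = $168.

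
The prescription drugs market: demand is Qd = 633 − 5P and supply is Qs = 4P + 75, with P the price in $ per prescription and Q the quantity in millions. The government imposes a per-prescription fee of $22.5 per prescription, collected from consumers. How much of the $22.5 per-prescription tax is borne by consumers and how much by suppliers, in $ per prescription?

Before the tax: set 633 − 5P = 4P + 75 → P* = $62, Q* = 323.
With the tax collected from consumers, demand (in seller-price terms) shifts: Qd = 633 − 5(P + 22.5).
Solving gives Q = 273 with consumers paying $72 and suppliers receiving $49.5 (the $22.5 wedge).
Burden on consumers: $10; on suppliers: $12.5. (They sum to $22.5.)
The less price-elastic side of the market bears the larger share of a per-unit tax.

Consumers bear $10 per prescription; suppliers bear $12.5 per prescription.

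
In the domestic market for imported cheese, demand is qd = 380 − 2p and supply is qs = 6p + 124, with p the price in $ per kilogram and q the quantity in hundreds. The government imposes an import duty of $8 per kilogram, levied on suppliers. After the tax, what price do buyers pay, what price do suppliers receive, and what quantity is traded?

Before the tax: set 380 − 2p = 6p + 124 → p* = $32, q* = 316.
With the tax collected from suppliers, supply shifts: qs = 6(p − 8) + 124.
Solving gives q = 304 with buyers paying $38 and suppliers receiving $30 (the $8 wedge).
The less price-elastic side of the market bears the larger share of a per-unit tax.

Buyers pay $38; suppliers receive $30; quantity = 304.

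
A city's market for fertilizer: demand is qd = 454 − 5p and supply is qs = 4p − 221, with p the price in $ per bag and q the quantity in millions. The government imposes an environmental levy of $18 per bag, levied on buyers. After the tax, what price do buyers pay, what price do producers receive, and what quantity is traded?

Buyers pay $83; producers receive $65; quantity = 39.

Without the tax, 454 − 5p = 4p − 221 gives 9p = 675, so p* = $75 and q* = 79.
With the tax collected from buyers, demand (in seller-price terms) shifts: qd = 454 − 5(p + 18).
New equilibrium: buyers pay $83, producers receive $65, q = 39. (Wedge: pb − ps = 18.)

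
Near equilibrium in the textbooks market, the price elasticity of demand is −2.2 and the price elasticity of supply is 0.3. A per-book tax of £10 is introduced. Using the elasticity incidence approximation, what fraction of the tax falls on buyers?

Incidence ratio: buyers' share ≈ εs / (εs + |εd|) = 0.3 / (0.3 + 2.2) = 0.12.
Supply is the less elastic side, so buyers bear the smaller share.

Buyers' share ≈ 0.12.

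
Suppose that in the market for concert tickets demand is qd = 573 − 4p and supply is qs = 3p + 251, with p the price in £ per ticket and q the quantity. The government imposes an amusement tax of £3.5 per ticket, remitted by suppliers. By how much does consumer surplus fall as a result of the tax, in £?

Without the tax, 573 − 4p = 3p + 251 gives 7p = 322, so p* = £46 and q* = 389.
With the tax collected from suppliers, supply shifts: qs = 3(p − 3.5) + 251.
New equilibrium: consumers pay £47.5, suppliers receive £44, q = 383. (Wedge: pb − ps = 3.5.)
ΔCS is the trapezoid between Q = 383 and Q = 389 of height £1.5: ½ · (389 + 383) · 1.5 = £579.

Consumer surplus falls by £579.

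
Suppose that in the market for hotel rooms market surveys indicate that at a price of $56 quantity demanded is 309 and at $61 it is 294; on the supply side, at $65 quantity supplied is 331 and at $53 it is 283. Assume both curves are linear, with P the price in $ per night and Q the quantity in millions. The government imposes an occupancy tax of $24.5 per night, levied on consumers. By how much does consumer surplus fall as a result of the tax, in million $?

Consumer surplus falls by $3948 million.

Demand slope: (294 − 309)/(61 − 56) = -3, so Qd = 477 − 3P.
Supply slope: (283 − 331)/(53 − 65) = 4, so Qs = 4P + 71.
Without the tax, 477 − 3P = 4P + 71 gives 7P = 406, so P* = $58 and Q* = 303.
With the tax collected from consumers, demand (in seller-price terms) shifts: Qd = 477 − 3(P + 24.5).
Solving gives Q = 261 with consumers paying $72 and suppliers receiving $47.5 (the $24.5 wedge).
ΔCS is the trapezoid between Q = 261 and Q = 303 of height $14: ½ · (303 + 261) · 14 = $3948.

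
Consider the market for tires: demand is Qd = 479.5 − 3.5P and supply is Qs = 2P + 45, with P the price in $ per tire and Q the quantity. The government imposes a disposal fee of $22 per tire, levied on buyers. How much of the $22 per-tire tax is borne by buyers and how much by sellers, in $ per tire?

Buyers bear $8 per tire; sellers bear $14 per tire.

Without the tax, 479.5 − 3.5P = 2P + 45 gives 5.5P = 434.5, so P* = $79 and Q* = 203.
With the tax collected from buyers, demand (in seller-price terms) shifts: Qd = 479.5 − 3.5(P + 22).
New equilibrium: buyers pay $87, sellers receive $65, Q = 175. (Wedge: Pb − Ps = 22.)
Burden on buyers: $8; on sellers: $14. (They sum to $22.)
The less price-elastic side of the market bears the larger share of a per-unit tax.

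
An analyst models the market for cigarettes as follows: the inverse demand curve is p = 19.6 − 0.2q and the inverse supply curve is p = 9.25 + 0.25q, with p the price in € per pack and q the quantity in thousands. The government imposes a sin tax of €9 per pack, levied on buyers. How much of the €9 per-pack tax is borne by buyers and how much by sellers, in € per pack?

Buyers bear €4 per pack; sellers bear €5 per pack.

Rewrite in direct form: qd = 98 − 5p and qs = 4p − 37.
Before the tax: set 98 − 5p = 4p − 37 → p* = €15, q* = 23.
With the tax collected from buyers, demand (in seller-price terms) shifts: qd = 98 − 5(p + 9).
Solving gives q = 3 with buyers paying €19 and sellers receiving €10 (the €9 wedge).
Burden on buyers: €4; on sellers: €5. (They sum to €9.)
The less price-elastic side of the market bears the larger share of a per-unit tax.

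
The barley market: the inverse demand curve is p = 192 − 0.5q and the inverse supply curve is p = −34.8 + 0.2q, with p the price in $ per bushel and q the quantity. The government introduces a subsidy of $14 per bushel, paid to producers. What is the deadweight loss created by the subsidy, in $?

Deadweight loss = $140.

Rewrite in direct form: qd = 384 − 2p and qs = 5p + 174.
Before the subsidy: set 384 − 2p = 5p + 174 → p* = $30, q* = 324.
With a per-unit subsidy paid to producers, each receives p + 14 per unit sold, so supply becomes qs = 5(p + 14) + 174.
Solving gives q = 344 with buyers paying $20 and producers receiving $34 (the $14 wedge).
Quantity rises by |ΔQ| = |324 − 344| = 20.
DWL = ½ · t · |ΔQ| = ½ · 14 · 20 = $140.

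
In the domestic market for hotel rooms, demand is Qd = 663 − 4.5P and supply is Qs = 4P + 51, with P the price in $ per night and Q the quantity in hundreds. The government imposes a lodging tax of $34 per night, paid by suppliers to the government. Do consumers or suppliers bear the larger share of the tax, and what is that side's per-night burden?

Without the tax, 663 − 4.5P = 4P + 51 gives 8.5P = 612, so P* = $72 and Q* = 339.
With the tax collected from suppliers, supply shifts: Qs = 4(P − 34) + 51.
New equilibrium: consumers pay $88, suppliers receive $54, Q = 267. (Wedge: Pb − Ps = 34.)
Per-night burden: consumers $16, suppliers $18.
Suppliers take the larger share because supply is less price-elastic here (demand slope 4.5 vs supply slope 4).
The less price-elastic side of the market bears the larger share of a per-unit tax.

Suppliers bear the larger share: $18 per night.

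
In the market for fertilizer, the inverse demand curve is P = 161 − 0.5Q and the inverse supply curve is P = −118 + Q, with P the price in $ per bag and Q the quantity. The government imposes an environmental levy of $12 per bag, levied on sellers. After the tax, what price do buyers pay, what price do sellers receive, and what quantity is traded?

Buyers pay $72; sellers receive $60; quantity = 178.

Inverting to Q(P) form: Qd = 322 − 2P; Qs = P + 118.
Before the tax: set 322 − 2P = P + 118 → P* = $68, Q* = 186.
With the tax collected from sellers, supply shifts: Qs = (P − 12) + 118.
Solving gives Q = 178 with buyers paying $72 and sellers receiving $60 (the $12 wedge).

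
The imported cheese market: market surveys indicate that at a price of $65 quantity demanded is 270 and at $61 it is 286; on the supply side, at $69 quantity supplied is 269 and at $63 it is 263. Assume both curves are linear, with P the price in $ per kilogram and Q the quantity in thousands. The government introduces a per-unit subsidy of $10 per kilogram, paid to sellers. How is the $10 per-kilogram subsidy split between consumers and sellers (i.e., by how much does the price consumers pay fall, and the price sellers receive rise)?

Consumers gain $2 per kilogram; sellers gain $8 per kilogram.

Demand slope: (286 − 270)/(61 − 65) = -4, so Qd = 530 − 4P.
Supply slope: (263 − 269)/(63 − 69) = 1, so Qs = P + 200.
Without the subsidy, 530 − 4P = P + 200 gives 5P = 330, so P* = $66 and Q* = 266.
With a per-unit subsidy paid to sellers, each receives P + 10 per unit sold, so supply becomes Qs = (P + 10) + 200.
New equilibrium: consumers pay $64, sellers receive $74, Q = 274. (Wedge: Pb − Ps = −10.)
Gain to consumers: $2; to sellers: $8. (They sum to $10.)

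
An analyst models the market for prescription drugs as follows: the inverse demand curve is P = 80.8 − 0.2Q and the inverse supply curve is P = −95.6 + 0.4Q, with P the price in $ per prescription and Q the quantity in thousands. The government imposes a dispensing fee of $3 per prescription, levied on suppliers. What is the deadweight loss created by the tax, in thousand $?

Deadweight loss = $7.5 thousand.

Inverting to Q(P) form: Qd = 404 − 5P; Qs = 2.5P + 239.
Without the tax, 404 − 5P = 2.5P + 239 gives 7.5P = 165, so P* = $22 and Q* = 294.
With the tax collected from suppliers, supply shifts: Qs = 2.5(P − 3) + 239.
New equilibrium: buyers pay $23, suppliers receive $20, Q = 289. (Wedge: Pb − Ps = 3.)
Quantity falls by |ΔQ| = |294 − 289| = 5.
DWL = ½ · t · |ΔQ| = ½ · 3 · 5 = $7.5.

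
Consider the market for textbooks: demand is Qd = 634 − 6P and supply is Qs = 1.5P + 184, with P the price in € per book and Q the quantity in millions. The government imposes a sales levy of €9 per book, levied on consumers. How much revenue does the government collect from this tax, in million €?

Tax revenue = €2368.8 million.

Without the tax, 634 − 6P = 1.5P + 184 gives 7.5P = 450, so P* = €60 and Q* = 274.
With the tax collected from consumers, demand (in seller-price terms) shifts: Qd = 634 − 6(P + 9).
Solving gives Q = 263.2 with consumers paying €61.8 and producers receiving €52.8 (the €9 wedge).
Revenue = t · Q = 9 · 263.2 = €2368.8.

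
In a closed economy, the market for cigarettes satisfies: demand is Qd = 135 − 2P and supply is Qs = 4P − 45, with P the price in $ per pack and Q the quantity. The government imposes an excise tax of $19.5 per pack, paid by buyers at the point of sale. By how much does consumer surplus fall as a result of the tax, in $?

Without the tax, 135 − 2P = 4P − 45 gives 6P = 180, so P* = $30 and Q* = 75.
With the tax collected from buyers, demand (in seller-price terms) shifts: Qd = 135 − 2(P + 19.5).
Solving gives Q = 49 with buyers paying $43 and producers receiving $23.5 (the $19.5 wedge).
ΔCS is the trapezoid between Q = 49 and Q = 75 of height $13: ½ · (75 + 49) · 13 = $806.

Consumer surplus falls by $806.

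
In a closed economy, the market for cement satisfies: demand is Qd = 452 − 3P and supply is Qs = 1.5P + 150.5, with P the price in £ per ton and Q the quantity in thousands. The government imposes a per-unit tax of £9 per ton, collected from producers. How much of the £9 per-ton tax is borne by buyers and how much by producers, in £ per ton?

Before the tax: set 452 − 3P = 1.5P + 150.5 → P* = £67, Q* = 251.
With the tax collected from producers, supply shifts: Qs = 1.5(P − 9) + 150.5.
New equilibrium: buyers pay £70, producers receive £61, Q = 242. (Wedge: Pb − Ps = 9.)
Burden on buyers: £3; on producers: £6. (They sum to £9.)
The less price-elastic side of the market bears the larger share of a per-unit tax.

Buyers bear £3 per ton; producers bear £6 per ton.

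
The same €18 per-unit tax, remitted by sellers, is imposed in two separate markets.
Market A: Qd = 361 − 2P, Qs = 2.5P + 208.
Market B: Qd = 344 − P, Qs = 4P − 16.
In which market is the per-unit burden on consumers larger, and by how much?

Market A: pre-tax P* = €34, Q* = 293; post-tax Q = 273; per-unit burden on consumers = €10.
Market B: pre-tax P* = €72, Q* = 272; post-tax Q = 257.6; per-unit burden on consumers = €14.4.
Difference: €10 vs €14.4 → market B is larger by €4.4.

Market B, by €4.4.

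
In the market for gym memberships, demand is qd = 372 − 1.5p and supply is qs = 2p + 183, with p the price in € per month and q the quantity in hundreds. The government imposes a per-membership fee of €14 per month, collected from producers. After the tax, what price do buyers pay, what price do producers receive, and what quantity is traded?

Before the tax: set 372 − 1.5p = 2p + 183 → p* = €54, q* = 291.
With the tax collected from producers, supply shifts: qs = 2(p − 14) + 183.
Solving gives q = 279 with buyers paying €62 and producers receiving €48 (the €14 wedge).
The less price-elastic side of the market bears the larger share of a per-unit tax.

Buyers pay €62; producers receive €48; quantity = 279.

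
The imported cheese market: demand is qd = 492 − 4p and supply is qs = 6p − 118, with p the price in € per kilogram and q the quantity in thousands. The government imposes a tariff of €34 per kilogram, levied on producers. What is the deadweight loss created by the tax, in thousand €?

Before the tax: set 492 − 4p = 6p − 118 → p* = €61, q* = 248.
With the tax collected from producers, supply shifts: qs = 6(p − 34) − 118.
Solving gives q = 166.4 with consumers paying €81.4 and producers receiving €47.4 (the €34 wedge).
Quantity falls by |ΔQ| = |248 − 166.4| = 81.6.
DWL = ½ · t · |ΔQ| = ½ · 34 · 81.6 = €1387.2.

Deadweight loss = €1387.2 thousand.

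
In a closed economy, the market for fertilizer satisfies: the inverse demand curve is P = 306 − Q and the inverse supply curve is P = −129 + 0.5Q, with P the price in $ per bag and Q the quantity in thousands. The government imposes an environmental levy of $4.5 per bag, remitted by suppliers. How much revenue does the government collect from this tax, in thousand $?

Tax revenue = $1291.5 thousand.

Rewrite in direct form: Qd = 306 − P and Qs = 2P + 258.
Without the tax, 306 − P = 2P + 258 gives 3P = 48, so P* = $16 and Q* = 290.
With the tax collected from suppliers, supply shifts: Qs = 2(P − 4.5) + 258.
New equilibrium: buyers pay $19, suppliers receive $14.5, Q = 287. (Wedge: Pb − Ps = 4.5.)
Revenue = t · Q = 4.5 · 287 = $1291.5.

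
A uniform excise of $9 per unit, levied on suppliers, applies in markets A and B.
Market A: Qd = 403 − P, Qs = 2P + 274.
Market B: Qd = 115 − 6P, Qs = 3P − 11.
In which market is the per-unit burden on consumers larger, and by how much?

Market A: pre-tax P* = $43, Q* = 360; post-tax Q = 354; per-unit burden on consumers = $6.
Market B: pre-tax P* = $14, Q* = 31; post-tax Q = 13; per-unit burden on consumers = $3.
Difference: $6 vs $3 → market A is larger by $3.

Market A, by $3.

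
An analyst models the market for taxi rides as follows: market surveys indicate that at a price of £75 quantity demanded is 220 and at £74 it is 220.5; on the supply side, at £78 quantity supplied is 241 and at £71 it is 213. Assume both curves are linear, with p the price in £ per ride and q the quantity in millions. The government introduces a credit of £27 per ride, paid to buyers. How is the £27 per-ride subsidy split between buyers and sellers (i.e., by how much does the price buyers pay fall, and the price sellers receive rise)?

Buyers gain £24 per ride; sellers gain £3 per ride.

Demand slope: (220.5 − 220)/(74 − 75) = -0.5, so qd = 257.5 − 0.5p.
Supply slope: (213 − 241)/(71 − 78) = 4, so qs = 4p − 71.
Without the subsidy, 257.5 − 0.5p = 4p − 71 gives 4.5p = 328.5, so p* = £73 and q* = 221.
With a per-unit subsidy paid to buyers, each effectively pays p − 27, so demand becomes qd = 257.5 − 0.5(p − 27).
New equilibrium: buyers pay £49, sellers receive £76, q = 233. (Wedge: pb − ps = −27.)
Gain to buyers: £24; to sellers: £3. (They sum to £27.)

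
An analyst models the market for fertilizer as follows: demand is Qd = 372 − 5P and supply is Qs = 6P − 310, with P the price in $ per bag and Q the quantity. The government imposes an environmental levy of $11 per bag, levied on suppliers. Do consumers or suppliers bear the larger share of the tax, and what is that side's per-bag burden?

Consumers bear the larger share: $6 per bag.

Without the tax, 372 − 5P = 6P − 310 gives 11P = 682, so P* = $62 and Q* = 62.
With the tax collected from suppliers, supply shifts: Qs = 6(P − 11) − 310.
Solving gives Q = 32 with consumers paying $68 and suppliers receiving $57 (the $11 wedge).
Per-bag burden: consumers $6, suppliers $5.
Consumers take the larger share because demand is less price-elastic here (demand slope 5 vs supply slope 6).
The less price-elastic side of the market bears the larger share of a per-unit tax.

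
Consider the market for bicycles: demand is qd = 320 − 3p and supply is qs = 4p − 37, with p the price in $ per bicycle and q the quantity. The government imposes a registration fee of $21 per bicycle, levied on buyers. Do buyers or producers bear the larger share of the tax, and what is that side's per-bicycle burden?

Buyers bear the larger share: $12 per bicycle.

Before the tax: set 320 − 3p = 4p − 37 → p* = $51, q* = 167.
With the tax collected from buyers, demand (in seller-price terms) shifts: qd = 320 − 3(p + 21).
Solving gives q = 131 with buyers paying $63 and producers receiving $42 (the $21 wedge).
Per-bicycle burden: buyers $12, producers $9.
Buyers take the larger share because demand is less price-elastic here (demand slope 3 vs supply slope 4).
The less price-elastic side of the market bears the larger share of a per-unit tax.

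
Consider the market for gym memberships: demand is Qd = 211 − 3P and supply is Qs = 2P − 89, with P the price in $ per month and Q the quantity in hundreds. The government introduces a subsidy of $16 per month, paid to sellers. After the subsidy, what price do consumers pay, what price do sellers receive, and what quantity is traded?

Consumers pay $53.6; sellers receive $69.6; quantity = 50.2.

Without the subsidy, 211 − 3P = 2P − 89 gives 5P = 300, so P* = $60 and Q* = 31.
With a per-unit subsidy paid to sellers, each receives P + 16 per unit sold, so supply becomes Qs = 2(P + 16) − 89.
New equilibrium: consumers pay $53.6, sellers receive $69.6, Q = 50.2. (Wedge: Pb − Ps = −16.)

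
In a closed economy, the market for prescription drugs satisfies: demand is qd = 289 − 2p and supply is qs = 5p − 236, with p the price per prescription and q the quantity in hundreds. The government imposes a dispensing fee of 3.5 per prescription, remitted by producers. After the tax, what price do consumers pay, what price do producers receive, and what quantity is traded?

Without the tax, 289 − 2p = 5p − 236 gives 7p = 525, so p* = 75 and q* = 139.
With the tax collected from producers, supply shifts: qs = 5(p − 3.5) − 236.
New equilibrium: consumers pay 77.5, producers receive 74, q = 134. (Wedge: pb − ps = 3.5.)

Consumers pay 77.5; producers receive 74; quantity = 134.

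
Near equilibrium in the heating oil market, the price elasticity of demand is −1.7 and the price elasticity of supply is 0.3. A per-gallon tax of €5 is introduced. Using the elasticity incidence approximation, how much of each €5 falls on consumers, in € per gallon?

Incidence ratio: consumers' share ≈ εs / (εs + |εd|) = 0.3 / (0.3 + 1.7) = 0.15.
So consumers bear ≈ 0.15 × €5 = €0.75; sellers bear €4.25.

Consumers bear ≈ €0.75 per gallon.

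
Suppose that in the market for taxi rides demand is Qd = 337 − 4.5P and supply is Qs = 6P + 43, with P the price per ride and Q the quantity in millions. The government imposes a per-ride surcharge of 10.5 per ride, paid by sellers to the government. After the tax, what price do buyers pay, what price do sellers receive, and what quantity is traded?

Before the tax: set 337 − 4.5P = 6P + 43 → P* = 28, Q* = 211.
With the tax collected from sellers, supply shifts: Qs = 6(P − 10.5) + 43.
New equilibrium: buyers pay 34, sellers receive 23.5, Q = 184. (Wedge: Pb − Ps = 10.5.)

Buyers pay 34; sellers receive 23.5; quantity = 184.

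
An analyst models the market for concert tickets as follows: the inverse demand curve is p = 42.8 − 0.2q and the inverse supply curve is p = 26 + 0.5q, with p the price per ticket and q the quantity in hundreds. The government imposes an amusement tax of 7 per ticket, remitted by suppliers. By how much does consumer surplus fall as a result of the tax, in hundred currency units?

Consumer surplus falls by 38 hundred.

Inverting to q(p) form: qd = 214 − 5p; qs = 2p − 52.
Before the tax: set 214 − 5p = 2p − 52 → p* = 38, q* = 24.
With the tax collected from suppliers, supply shifts: qs = 2(p − 7) − 52.
New equilibrium: consumers pay 40, suppliers receive 33, q = 14. (Wedge: pb − ps = 7.)
ΔCS is the trapezoid between Q = 14 and Q = 24 of height 2: ½ · (24 + 14) · 2 = 38.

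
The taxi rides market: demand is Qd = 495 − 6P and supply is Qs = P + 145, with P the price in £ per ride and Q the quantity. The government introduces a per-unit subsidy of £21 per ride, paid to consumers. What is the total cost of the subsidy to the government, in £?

Government outlay = £4473.

Before the subsidy: set 495 − 6P = P + 145 → P* = £50, Q* = 195.
With a per-unit subsidy paid to consumers, each effectively pays P − 21, so demand becomes Qd = 495 − 6(P − 21).
Solving gives Q = 213 with consumers paying £47 and producers receiving £68 (the £21 wedge).
Outlay = t · Q = 21 · 213 = £4473.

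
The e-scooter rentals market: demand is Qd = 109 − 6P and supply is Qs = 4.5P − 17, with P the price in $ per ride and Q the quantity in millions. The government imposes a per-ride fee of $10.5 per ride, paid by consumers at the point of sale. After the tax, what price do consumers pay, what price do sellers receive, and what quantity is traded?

Without the tax, 109 − 6P = 4.5P − 17 gives 10.5P = 126, so P* = $12 and Q* = 37.
With the tax collected from consumers, demand (in seller-price terms) shifts: Qd = 109 − 6(P + 10.5).
Solving gives Q = 10 with consumers paying $16.5 and sellers receiving $6 (the $10.5 wedge).

Consumers pay $16.5; sellers receive $6; quantity = 10.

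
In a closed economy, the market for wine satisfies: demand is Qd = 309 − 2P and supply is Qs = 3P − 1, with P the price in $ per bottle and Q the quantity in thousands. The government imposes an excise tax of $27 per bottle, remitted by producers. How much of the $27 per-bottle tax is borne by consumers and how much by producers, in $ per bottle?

Consumers bear $16.2 per bottle; producers bear $10.8 per bottle.

Without the tax, 309 − 2P = 3P − 1 gives 5P = 310, so P* = $62 and Q* = 185.
With the tax collected from producers, supply shifts: Qs = 3(P − 27) − 1.
New equilibrium: consumers pay $78.2, producers receive $51.2, Q = 152.6. (Wedge: Pb − Ps = 27.)
Burden on consumers: $16.2; on producers: $10.8. (They sum to $27.)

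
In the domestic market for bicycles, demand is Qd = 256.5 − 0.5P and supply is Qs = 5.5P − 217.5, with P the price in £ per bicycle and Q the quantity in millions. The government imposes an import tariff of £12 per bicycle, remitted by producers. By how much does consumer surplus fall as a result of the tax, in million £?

Before the tax: set 256.5 − 0.5P = 5.5P − 217.5 → P* = £79, Q* = 217.
With the tax collected from producers, supply shifts: Qs = 5.5(P − 12) − 217.5.
Solving gives Q = 211.5 with buyers paying £90 and producers receiving £78 (the £12 wedge).
ΔCS is the trapezoid between Q = 211.5 and Q = 217 of height £11: ½ · (217 + 211.5) · 11 = £2356.75.

Consumer surplus falls by £2356.75 million.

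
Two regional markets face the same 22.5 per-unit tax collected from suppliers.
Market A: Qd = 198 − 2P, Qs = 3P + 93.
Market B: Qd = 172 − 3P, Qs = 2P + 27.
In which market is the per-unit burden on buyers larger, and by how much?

Market A: pre-tax P* = 21, Q* = 156; post-tax Q = 129; per-unit burden on buyers = 13.5.
Market B: pre-tax P* = 29, Q* = 85; post-tax Q = 58; per-unit burden on buyers = 9.
Difference: 13.5 vs 9 → market A is larger by 4.5.

Market A, by 4.5.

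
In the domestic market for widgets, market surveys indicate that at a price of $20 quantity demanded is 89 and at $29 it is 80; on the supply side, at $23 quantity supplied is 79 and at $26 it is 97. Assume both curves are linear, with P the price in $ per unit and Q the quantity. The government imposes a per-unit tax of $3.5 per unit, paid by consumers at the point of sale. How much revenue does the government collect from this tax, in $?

Demand slope: (80 − 89)/(29 − 20) = -1, so Qd = 109 − P.
Supply slope: (97 − 79)/(26 − 23) = 6, so Qs = 6P − 59.
Without the tax, 109 − P = 6P − 59 gives 7P = 168, so P* = $24 and Q* = 85.
With the tax collected from consumers, demand (in seller-price terms) shifts: Qd = 109 − (P + 3.5).
Solving gives Q = 82 with consumers paying $27 and suppliers receiving $23.5 (the $3.5 wedge).
Revenue = t · Q = 3.5 · 82 = $287.

Tax revenue = $287.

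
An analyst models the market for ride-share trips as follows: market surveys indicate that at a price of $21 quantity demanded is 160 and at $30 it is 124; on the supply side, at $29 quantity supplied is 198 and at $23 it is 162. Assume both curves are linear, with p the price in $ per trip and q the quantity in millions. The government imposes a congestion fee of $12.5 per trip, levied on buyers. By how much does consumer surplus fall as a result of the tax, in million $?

Consumer surplus falls by $1057.5 million.

Demand slope: (124 − 160)/(30 − 21) = -4, so qd = 244 − 4p.
Supply slope: (162 − 198)/(23 − 29) = 6, so qs = 6p + 24.
Without the tax, 244 − 4p = 6p + 24 gives 10p = 220, so p* = $22 and q* = 156.
With the tax collected from buyers, demand (in seller-price terms) shifts: qd = 244 − 4(p + 12.5).
Solving gives q = 126 with buyers paying $29.5 and sellers receiving $17 (the $12.5 wedge).
ΔCS is the trapezoid between Q = 126 and Q = 156 of height $7.5: ½ · (156 + 126) · 7.5 = $1057.5.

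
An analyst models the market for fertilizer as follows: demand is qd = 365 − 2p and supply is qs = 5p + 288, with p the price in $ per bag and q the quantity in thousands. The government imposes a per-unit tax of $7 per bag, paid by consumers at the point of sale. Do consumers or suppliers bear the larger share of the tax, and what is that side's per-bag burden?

Before the tax: set 365 − 2p = 5p + 288 → p* = $11, q* = 343.
With the tax collected from consumers, demand (in seller-price terms) shifts: qd = 365 − 2(p + 7).
Solving gives q = 333 with consumers paying $16 and suppliers receiving $9 (the $7 wedge).
Per-bag burden: consumers $5, suppliers $2.
Consumers take the larger share because demand is less price-elastic here (demand slope 2 vs supply slope 5).

Consumers bear the larger share: $5 per bag.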